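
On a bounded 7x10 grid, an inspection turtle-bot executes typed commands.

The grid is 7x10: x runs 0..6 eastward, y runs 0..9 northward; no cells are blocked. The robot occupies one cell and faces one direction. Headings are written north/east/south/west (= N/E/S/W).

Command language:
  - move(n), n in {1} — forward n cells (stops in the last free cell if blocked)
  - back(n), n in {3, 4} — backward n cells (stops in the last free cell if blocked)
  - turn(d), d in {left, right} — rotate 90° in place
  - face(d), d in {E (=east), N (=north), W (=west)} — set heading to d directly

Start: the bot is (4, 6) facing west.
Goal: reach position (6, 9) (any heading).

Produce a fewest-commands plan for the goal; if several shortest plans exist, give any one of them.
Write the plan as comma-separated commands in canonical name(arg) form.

initial: (4, 6) facing west
1. back(4) → (6, 6) facing west
2. turn(left) → (6, 6) facing south
3. back(4) → (6, 9) facing south
shorter routes all fall short; 3 is best.

back(4), turn(left), back(4)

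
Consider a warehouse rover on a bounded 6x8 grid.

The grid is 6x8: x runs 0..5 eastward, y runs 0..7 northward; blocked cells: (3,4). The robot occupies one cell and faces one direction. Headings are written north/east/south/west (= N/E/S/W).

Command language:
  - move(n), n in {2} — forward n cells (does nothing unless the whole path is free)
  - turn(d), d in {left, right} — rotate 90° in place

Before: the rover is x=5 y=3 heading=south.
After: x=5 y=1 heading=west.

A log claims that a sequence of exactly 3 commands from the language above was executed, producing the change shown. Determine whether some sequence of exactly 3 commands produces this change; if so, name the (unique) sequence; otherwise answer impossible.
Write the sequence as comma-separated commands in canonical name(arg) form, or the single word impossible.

move(2), move(2), turn(right)

key: cell and facing (now W) both changed — the 3 commands mix motion and turning
from: x=5 y=3 heading=south
[1] after move(2): x=5 y=1 heading=south
[2] after move(2): x=5 y=1 heading=south
[3] after turn(right): x=5 y=1 heading=west
uniquely the one of 27 3-step routes that fits.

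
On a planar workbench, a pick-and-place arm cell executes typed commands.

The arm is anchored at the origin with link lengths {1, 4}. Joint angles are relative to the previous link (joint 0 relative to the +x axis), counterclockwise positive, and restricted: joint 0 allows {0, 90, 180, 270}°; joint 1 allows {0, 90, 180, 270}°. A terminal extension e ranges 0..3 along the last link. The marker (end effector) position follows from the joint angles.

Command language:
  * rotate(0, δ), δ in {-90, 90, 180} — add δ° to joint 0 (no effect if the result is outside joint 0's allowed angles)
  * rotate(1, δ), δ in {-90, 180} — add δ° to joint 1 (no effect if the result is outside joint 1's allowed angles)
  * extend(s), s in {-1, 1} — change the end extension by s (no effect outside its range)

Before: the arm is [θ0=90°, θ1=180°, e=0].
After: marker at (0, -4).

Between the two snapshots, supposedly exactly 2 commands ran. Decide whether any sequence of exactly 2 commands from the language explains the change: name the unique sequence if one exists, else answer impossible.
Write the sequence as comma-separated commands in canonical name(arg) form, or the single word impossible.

key: running extend(1) before extend(-1) would end elsewhere — order is forced
start: [θ0=90°, θ1=180°, e=0]
t=1 extend(-1) ⇒ [θ0=90°, θ1=180°, e=0]
t=2 extend(1) ⇒ [θ0=90°, θ1=180°, e=1]
no rival 2-sequence matches.

extend(-1), extend(1)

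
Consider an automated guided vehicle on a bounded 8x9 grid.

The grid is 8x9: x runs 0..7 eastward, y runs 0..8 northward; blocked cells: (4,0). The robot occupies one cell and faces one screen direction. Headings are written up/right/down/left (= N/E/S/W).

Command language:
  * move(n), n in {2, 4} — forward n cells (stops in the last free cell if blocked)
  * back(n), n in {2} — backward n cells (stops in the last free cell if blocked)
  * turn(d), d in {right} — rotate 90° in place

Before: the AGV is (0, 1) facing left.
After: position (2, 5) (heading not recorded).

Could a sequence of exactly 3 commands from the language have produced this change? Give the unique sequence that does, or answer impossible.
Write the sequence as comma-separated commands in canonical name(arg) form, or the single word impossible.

key: running move(4) before back(2) would end elsewhere — order is forced
t0: (0, 1) facing left
step 1 (back(2)): (2, 1) facing left
step 2 (turn(right)): (2, 1) facing up
step 3 (move(4)): (2, 5) facing up
no other 3-command option fits: unique.

back(2), turn(right), move(4)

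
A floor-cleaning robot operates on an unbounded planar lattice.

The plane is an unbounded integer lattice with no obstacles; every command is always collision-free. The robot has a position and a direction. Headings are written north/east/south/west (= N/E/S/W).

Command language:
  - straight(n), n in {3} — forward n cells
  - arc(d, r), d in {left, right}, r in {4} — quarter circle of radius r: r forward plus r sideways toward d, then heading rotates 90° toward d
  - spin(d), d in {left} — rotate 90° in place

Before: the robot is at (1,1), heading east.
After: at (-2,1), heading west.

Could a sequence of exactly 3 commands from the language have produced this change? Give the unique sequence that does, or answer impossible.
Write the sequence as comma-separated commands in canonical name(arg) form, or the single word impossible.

spin(left), spin(left), straight(3)

key: running straight(3) before spin(left) would end elsewhere — order is forced
from: at (1,1), heading east
step 1 (spin(left)): at (1,1), heading north
step 2 (spin(left)): at (1,1), heading west
step 3 (straight(3)): at (-2,1), heading west
no rival 3-sequence matches.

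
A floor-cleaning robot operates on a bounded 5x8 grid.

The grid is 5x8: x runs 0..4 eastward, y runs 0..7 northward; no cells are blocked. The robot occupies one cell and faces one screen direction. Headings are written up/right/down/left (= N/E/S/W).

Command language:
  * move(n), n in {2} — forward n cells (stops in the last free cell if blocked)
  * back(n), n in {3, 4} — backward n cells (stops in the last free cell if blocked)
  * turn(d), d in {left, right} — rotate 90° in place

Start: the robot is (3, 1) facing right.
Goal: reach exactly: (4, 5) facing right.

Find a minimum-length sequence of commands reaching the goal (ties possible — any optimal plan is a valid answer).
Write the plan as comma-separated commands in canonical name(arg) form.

begin: (3, 1) facing right
t=1 move(2) ⇒ (4, 1) facing right
t=2 turn(right) ⇒ (4, 1) facing down
t=3 back(4) ⇒ (4, 5) facing down
t=4 turn(left) ⇒ (4, 5) facing right
shorter routes all fall short; 4 is best.

move(2), turn(right), back(4), turn(left)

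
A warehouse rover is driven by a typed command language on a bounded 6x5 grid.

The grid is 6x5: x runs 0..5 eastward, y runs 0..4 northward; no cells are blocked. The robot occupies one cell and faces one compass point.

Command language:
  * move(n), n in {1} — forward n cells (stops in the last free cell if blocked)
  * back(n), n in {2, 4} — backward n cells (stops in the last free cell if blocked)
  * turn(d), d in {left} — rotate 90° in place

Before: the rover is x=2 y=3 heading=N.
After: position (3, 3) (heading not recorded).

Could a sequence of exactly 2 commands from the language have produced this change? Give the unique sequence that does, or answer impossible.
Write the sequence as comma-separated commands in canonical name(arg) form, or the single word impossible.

impossible

checked all 2-command options: none fits.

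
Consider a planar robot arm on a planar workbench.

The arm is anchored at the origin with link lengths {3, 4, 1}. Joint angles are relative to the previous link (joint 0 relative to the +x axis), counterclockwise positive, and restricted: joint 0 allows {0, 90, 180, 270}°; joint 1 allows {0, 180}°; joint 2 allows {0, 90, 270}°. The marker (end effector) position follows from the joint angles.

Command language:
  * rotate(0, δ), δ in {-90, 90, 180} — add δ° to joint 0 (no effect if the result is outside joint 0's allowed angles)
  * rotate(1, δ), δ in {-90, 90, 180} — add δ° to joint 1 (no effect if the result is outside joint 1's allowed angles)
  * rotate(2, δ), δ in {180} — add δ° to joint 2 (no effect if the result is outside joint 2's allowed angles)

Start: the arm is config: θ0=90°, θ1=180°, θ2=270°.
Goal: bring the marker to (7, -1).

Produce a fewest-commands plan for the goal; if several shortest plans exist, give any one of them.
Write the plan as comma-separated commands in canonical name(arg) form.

rotate(0, -90), rotate(1, 180)

t0: config: θ0=90°, θ1=180°, θ2=270°
t=1 rotate(0, -90) ⇒ config: θ0=0°, θ1=180°, θ2=270°
t=2 rotate(1, 180) ⇒ config: θ0=0°, θ1=0°, θ2=270°
nothing shorter than 2 reaches the goal.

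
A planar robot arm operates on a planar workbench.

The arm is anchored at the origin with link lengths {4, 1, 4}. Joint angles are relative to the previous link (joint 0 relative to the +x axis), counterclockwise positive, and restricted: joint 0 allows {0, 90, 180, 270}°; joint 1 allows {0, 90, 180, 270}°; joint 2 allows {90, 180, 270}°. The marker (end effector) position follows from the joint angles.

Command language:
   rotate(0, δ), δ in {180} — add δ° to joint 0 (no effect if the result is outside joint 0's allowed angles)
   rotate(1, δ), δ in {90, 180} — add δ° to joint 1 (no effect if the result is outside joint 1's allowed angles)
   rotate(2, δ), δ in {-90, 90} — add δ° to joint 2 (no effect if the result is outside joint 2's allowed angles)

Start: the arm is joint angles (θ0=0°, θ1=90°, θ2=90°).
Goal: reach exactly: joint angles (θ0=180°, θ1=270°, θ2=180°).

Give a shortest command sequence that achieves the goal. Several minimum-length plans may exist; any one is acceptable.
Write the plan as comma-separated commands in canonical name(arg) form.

t0: joint angles (θ0=0°, θ1=90°, θ2=90°)
1. rotate(1, 180) → joint angles (θ0=0°, θ1=270°, θ2=90°)
2. rotate(2, 90) → joint angles (θ0=0°, θ1=270°, θ2=180°)
3. rotate(0, 180) → joint angles (θ0=180°, θ1=270°, θ2=180°)
no 2-step plan works, so 3 is optimal.

rotate(1, 180), rotate(2, 90), rotate(0, 180)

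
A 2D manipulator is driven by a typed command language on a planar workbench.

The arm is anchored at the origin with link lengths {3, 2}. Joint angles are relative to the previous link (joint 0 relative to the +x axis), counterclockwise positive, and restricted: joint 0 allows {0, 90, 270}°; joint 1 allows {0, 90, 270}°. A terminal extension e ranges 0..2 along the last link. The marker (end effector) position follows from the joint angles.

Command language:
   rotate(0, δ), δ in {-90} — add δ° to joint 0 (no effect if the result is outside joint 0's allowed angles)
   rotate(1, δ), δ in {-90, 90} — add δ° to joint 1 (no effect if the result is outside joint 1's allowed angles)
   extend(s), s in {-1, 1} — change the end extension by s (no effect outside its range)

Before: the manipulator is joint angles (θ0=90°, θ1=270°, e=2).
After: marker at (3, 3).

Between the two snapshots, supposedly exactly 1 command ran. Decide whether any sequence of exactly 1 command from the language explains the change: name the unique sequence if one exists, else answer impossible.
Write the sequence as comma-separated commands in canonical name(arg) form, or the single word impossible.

extend(-1)

t0: joint angles (θ0=90°, θ1=270°, e=2)
[1] after extend(-1): joint angles (θ0=90°, θ1=270°, e=1)
no other 1-command option fits: unique.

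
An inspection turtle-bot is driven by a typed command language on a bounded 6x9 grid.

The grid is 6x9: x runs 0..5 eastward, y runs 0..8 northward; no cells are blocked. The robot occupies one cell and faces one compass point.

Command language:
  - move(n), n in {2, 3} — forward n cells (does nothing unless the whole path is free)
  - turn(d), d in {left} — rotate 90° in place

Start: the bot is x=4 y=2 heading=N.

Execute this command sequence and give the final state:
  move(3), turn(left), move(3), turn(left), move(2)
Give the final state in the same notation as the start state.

x=1 y=3 heading=S

from: x=4 y=2 heading=N
t=1 move(3) ⇒ x=4 y=5 heading=N
t=2 turn(left) ⇒ x=4 y=5 heading=W
t=3 move(3) ⇒ x=1 y=5 heading=W
t=4 turn(left) ⇒ x=1 y=5 heading=S
t=5 move(2) ⇒ x=1 y=3 heading=S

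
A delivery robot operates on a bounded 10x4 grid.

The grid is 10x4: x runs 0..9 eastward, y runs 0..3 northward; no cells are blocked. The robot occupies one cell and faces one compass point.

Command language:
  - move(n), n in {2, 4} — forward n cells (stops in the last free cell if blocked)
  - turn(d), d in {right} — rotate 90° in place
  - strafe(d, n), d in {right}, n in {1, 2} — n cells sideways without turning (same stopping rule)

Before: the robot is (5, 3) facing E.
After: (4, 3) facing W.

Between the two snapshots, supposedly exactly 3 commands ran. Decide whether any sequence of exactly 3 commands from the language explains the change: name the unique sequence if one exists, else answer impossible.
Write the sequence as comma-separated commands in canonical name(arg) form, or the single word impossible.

key: position moved to (4,3) AND the heading swung to W — translation plus rotation needed
t0: (5, 3) facing E
1. turn(right) → (5, 3) facing S
2. strafe(right, 1) → (4, 3) facing S
3. turn(right) → (4, 3) facing W
no rival 3-sequence matches.

turn(right), strafe(right, 1), turn(right)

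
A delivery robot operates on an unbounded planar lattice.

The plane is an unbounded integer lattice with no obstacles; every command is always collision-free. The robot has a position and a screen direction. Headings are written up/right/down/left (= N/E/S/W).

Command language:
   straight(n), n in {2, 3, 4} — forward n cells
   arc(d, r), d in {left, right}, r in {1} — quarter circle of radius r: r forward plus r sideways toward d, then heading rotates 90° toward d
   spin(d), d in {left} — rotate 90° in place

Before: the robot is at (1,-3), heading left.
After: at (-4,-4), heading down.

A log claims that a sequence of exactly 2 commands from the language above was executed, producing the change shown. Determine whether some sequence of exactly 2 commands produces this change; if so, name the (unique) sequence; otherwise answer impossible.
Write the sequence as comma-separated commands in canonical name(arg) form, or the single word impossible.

straight(4), arc(left, 1)

key: position moved to (-4,-4) AND the heading swung to S — translation plus rotation needed
t0: at (1,-3), heading left
t=1 straight(4) ⇒ at (-3,-3), heading left
t=2 arc(left, 1) ⇒ at (-4,-4), heading down
uniquely the one of 36 2-step routes that fits.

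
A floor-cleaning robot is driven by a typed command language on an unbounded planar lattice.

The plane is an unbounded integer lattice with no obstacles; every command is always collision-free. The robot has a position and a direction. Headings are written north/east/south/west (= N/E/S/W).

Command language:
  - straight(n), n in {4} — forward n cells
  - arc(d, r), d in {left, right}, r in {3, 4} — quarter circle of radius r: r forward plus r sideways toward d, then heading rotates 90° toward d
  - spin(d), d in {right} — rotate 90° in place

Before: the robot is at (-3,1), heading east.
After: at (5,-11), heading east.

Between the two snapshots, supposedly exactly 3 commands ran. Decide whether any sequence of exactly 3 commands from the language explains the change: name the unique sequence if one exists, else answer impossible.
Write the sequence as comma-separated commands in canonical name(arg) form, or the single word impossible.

key: heading stays E — rotations cancel among the 3 commands
from: at (-3,1), heading east
[1] after arc(right, 4): at (1,-3), heading south
[2] after straight(4): at (1,-7), heading south
[3] after arc(left, 4): at (5,-11), heading east
no other 3-command option fits: unique.

arc(right, 4), straight(4), arc(left, 4)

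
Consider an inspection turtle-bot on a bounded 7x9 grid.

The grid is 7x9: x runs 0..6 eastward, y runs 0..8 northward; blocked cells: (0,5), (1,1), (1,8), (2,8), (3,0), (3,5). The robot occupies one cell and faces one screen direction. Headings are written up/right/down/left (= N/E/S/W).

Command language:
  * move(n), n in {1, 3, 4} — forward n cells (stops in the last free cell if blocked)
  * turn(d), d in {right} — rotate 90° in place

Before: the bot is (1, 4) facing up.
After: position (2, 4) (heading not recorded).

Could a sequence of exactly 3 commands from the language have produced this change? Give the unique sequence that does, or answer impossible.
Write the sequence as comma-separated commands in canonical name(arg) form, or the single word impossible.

begin: (1, 4) facing up
t=1 turn(right) ⇒ (1, 4) facing right
t=2 move(1) ⇒ (2, 4) facing right
t=3 turn(right) ⇒ (2, 4) facing down
no other 3-command option fits: unique.

turn(right), move(1), turn(right)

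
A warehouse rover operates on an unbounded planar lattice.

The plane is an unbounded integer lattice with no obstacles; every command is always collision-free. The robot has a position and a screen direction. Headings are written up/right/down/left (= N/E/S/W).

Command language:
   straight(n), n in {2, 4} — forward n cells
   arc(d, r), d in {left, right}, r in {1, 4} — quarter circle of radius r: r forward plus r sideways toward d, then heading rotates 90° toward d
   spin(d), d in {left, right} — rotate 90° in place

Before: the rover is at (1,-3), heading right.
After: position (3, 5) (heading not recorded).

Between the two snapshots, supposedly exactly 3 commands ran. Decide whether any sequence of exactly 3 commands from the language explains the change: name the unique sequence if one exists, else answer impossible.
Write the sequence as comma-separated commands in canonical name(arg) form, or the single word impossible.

key: running arc(left, 4) before straight(2) would end elsewhere — order is forced
initial: at (1,-3), heading right
1. straight(2) → at (3,-3), heading right
2. arc(left, 4) → at (7,1), heading up
3. arc(left, 4) → at (3,5), heading left
uniquely the one of 512 3-step routes that fits.

straight(2), arc(left, 4), arc(left, 4)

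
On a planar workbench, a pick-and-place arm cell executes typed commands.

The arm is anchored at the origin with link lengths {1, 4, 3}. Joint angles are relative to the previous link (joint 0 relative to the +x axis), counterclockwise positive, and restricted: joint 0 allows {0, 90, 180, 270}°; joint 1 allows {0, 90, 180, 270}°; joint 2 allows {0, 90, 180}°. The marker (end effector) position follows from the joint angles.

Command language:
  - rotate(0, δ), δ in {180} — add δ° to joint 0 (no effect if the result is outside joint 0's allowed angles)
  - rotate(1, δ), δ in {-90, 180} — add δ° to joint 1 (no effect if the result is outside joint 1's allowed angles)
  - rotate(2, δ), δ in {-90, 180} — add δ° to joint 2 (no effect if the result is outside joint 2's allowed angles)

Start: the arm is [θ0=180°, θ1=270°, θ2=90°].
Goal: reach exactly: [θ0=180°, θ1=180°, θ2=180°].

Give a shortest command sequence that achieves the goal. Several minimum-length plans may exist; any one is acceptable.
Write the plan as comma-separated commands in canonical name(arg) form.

rotate(1, -90), rotate(2, -90), rotate(2, 180)

initial: [θ0=180°, θ1=270°, θ2=90°]
1. rotate(1, -90) → [θ0=180°, θ1=180°, θ2=90°]
2. rotate(2, -90) → [θ0=180°, θ1=180°, θ2=0°]
3. rotate(2, 180) → [θ0=180°, θ1=180°, θ2=180°]
no 2-step plan works, so 3 is optimal.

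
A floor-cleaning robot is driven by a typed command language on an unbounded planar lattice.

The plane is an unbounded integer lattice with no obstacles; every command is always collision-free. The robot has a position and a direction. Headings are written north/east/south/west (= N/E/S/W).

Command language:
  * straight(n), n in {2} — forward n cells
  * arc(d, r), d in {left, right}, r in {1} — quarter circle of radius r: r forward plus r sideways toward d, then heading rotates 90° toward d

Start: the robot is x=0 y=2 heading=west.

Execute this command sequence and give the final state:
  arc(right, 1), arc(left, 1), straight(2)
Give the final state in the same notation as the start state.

begin: x=0 y=2 heading=west
t=1 arc(right, 1) ⇒ x=-1 y=3 heading=north
t=2 arc(left, 1) ⇒ x=-2 y=4 heading=west
t=3 straight(2) ⇒ x=-4 y=4 heading=west

x=-4 y=4 heading=west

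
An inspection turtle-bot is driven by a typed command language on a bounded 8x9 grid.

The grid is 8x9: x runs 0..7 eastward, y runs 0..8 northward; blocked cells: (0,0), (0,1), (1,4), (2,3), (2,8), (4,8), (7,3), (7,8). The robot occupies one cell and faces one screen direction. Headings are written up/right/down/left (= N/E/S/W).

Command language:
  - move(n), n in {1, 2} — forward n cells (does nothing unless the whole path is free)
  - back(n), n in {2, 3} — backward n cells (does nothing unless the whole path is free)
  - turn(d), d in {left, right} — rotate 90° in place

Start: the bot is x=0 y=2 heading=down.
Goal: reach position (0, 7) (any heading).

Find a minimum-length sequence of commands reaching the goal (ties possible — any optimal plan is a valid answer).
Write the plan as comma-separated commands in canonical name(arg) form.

begin: x=0 y=2 heading=down
[1] after back(3): x=0 y=5 heading=down
[2] after back(2): x=0 y=7 heading=down
nothing shorter than 2 reaches the goal.

back(3), back(2)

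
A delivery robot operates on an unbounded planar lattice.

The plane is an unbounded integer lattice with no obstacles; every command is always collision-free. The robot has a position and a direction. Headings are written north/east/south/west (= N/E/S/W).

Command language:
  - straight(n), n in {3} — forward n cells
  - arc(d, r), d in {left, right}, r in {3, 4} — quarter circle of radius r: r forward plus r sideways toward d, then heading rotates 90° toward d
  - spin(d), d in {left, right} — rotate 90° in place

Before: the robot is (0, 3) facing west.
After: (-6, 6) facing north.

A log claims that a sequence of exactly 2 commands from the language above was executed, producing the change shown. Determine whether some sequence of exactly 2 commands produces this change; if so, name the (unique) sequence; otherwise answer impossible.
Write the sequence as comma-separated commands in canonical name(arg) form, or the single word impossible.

key: running arc(right, 3) before straight(3) would end elsewhere — order is forced
t0: (0, 3) facing west
1. straight(3) → (-3, 3) facing west
2. arc(right, 3) → (-6, 6) facing north
no other 2-command option fits: unique.

straight(3), arc(right, 3)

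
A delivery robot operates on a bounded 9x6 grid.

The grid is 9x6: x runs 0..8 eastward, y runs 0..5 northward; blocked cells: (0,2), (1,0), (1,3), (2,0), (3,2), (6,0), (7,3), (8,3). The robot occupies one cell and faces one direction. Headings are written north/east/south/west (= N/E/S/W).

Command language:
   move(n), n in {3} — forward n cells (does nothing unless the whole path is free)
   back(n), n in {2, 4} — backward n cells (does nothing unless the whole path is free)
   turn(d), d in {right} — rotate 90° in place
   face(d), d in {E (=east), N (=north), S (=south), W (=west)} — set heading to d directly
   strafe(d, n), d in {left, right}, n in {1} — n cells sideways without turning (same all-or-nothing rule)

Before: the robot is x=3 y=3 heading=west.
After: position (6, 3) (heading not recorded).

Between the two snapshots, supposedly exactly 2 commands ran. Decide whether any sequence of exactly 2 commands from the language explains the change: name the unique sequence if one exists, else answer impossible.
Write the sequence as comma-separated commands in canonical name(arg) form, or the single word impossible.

key: running move(3) before face(E) would end elsewhere — order is forced
initial: x=3 y=3 heading=west
step 1 (face(E)): x=3 y=3 heading=east
step 2 (move(3)): x=6 y=3 heading=east
no rival 2-sequence matches.

face(E), move(3)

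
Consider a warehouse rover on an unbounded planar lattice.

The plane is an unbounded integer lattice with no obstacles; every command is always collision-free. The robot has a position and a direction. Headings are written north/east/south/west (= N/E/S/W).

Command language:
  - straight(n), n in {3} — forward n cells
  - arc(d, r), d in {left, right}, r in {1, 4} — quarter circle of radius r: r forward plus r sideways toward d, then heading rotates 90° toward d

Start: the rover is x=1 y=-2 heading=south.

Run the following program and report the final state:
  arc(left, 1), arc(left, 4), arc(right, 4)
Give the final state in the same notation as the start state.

x=10 y=5 heading=east

begin: x=1 y=-2 heading=south
[1] after arc(left, 1): x=2 y=-3 heading=east
[2] after arc(left, 4): x=6 y=1 heading=north
[3] after arc(right, 4): x=10 y=5 heading=east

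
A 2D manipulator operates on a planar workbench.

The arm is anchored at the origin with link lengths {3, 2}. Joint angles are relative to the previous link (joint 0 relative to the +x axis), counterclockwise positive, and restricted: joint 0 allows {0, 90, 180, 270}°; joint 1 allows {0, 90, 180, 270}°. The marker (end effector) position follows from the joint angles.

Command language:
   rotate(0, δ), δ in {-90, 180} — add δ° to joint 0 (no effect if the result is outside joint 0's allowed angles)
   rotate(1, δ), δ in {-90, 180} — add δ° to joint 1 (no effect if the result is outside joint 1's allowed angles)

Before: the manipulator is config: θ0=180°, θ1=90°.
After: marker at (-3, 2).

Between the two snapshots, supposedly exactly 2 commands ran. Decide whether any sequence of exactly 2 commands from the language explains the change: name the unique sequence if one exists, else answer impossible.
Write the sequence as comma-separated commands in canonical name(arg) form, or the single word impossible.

from: config: θ0=180°, θ1=90°
1. rotate(1, -90) → config: θ0=180°, θ1=0°
2. rotate(1, -90) → config: θ0=180°, θ1=270°
no other 2-command option fits: unique.

rotate(1, -90), rotate(1, -90)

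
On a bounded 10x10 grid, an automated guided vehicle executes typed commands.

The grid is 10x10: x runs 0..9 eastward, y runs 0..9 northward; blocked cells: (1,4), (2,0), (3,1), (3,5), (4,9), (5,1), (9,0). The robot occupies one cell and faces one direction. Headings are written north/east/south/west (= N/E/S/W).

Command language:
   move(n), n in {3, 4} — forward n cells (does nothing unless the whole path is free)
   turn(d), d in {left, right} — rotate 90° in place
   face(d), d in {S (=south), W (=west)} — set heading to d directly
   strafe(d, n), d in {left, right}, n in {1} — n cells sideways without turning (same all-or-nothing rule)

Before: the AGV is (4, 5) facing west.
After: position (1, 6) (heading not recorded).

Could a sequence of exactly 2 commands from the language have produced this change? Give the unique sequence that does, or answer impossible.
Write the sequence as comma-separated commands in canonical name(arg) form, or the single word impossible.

key: running move(3) before strafe(right, 1) would end elsewhere — order is forced
start: (4, 5) facing west
1. strafe(right, 1) → (4, 6) facing west
2. move(3) → (1, 6) facing west
all 64 alternatives checked — unique.

strafe(right, 1), move(3)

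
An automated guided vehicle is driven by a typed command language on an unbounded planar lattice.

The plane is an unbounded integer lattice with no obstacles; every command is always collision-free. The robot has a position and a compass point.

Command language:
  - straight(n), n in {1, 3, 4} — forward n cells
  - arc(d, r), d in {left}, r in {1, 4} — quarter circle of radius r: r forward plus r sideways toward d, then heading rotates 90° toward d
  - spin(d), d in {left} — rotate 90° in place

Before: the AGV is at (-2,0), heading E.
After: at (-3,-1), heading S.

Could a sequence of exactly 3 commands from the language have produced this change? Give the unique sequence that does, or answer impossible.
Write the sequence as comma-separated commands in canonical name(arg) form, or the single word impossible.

key: position moved to (-3,-1) AND the heading swung to S — translation plus rotation needed
start: at (-2,0), heading E
t=1 spin(left) ⇒ at (-2,0), heading N
t=2 spin(left) ⇒ at (-2,0), heading W
t=3 arc(left, 1) ⇒ at (-3,-1), heading S
no other 3-command option fits: unique.

spin(left), spin(left), arc(left, 1)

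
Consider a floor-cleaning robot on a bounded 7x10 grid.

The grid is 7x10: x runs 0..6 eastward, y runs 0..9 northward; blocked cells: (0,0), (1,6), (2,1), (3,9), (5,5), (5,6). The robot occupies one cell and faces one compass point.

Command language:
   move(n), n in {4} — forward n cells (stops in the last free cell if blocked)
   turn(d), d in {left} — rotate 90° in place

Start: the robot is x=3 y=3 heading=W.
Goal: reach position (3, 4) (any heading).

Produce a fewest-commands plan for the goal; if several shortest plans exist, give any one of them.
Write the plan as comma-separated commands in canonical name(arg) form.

turn(left), move(4), turn(left), turn(left), move(4)

from: x=3 y=3 heading=W
step 1 (turn(left)): x=3 y=3 heading=S
step 2 (move(4)): x=3 y=0 heading=S
step 3 (turn(left)): x=3 y=0 heading=E
step 4 (turn(left)): x=3 y=0 heading=N
step 5 (move(4)): x=3 y=4 heading=N
nothing shorter than 5 reaches the goal.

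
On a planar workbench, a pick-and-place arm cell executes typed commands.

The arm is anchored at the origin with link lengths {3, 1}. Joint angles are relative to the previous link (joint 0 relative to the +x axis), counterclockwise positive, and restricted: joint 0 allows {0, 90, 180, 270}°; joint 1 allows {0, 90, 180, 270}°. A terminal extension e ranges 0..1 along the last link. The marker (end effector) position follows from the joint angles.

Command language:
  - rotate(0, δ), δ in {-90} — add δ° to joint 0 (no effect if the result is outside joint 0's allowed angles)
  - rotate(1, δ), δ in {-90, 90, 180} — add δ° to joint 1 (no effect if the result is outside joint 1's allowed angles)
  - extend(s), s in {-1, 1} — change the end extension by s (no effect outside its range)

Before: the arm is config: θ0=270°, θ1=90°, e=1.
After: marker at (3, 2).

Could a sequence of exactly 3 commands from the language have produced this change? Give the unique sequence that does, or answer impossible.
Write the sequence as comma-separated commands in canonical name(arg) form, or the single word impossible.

initial: config: θ0=270°, θ1=90°, e=1
1. rotate(0, -90) → config: θ0=180°, θ1=90°, e=1
2. rotate(0, -90) → config: θ0=90°, θ1=90°, e=1
3. rotate(0, -90) → config: θ0=0°, θ1=90°, e=1
no other 3-command option fits: unique.

rotate(0, -90), rotate(0, -90), rotate(0, -90)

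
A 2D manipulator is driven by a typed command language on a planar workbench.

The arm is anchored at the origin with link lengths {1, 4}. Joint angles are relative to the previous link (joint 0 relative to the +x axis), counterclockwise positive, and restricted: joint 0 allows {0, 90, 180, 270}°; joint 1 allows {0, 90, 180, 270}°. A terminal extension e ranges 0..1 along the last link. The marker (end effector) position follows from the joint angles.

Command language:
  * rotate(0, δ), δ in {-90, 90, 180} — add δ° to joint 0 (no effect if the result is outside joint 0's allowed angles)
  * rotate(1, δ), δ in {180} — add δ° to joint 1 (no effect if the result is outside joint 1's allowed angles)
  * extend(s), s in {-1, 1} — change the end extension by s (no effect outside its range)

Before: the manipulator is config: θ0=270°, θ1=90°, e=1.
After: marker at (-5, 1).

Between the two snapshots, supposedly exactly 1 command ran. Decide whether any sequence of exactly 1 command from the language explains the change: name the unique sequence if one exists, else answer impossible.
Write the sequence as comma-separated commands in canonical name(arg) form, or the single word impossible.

t0: config: θ0=270°, θ1=90°, e=1
1. rotate(0, 180) → config: θ0=90°, θ1=90°, e=1
no other 1-command option fits: unique.

rotate(0, 180)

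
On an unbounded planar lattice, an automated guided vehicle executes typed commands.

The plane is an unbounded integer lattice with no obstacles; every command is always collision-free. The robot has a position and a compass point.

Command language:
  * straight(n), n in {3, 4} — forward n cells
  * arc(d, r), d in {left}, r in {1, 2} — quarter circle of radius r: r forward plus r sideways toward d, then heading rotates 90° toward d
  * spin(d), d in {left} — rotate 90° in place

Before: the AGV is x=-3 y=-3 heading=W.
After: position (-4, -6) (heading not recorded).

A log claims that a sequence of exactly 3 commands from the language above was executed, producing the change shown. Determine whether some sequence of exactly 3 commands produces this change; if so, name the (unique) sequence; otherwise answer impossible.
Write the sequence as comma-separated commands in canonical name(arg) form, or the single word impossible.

key: running spin(left) before arc(left, 2) would end elsewhere — order is forced
t0: x=-3 y=-3 heading=W
step 1 (arc(left, 2)): x=-5 y=-5 heading=S
step 2 (arc(left, 1)): x=-4 y=-6 heading=E
step 3 (spin(left)): x=-4 y=-6 heading=N
all 125 alternatives checked — unique.

arc(left, 2), arc(left, 1), spin(left)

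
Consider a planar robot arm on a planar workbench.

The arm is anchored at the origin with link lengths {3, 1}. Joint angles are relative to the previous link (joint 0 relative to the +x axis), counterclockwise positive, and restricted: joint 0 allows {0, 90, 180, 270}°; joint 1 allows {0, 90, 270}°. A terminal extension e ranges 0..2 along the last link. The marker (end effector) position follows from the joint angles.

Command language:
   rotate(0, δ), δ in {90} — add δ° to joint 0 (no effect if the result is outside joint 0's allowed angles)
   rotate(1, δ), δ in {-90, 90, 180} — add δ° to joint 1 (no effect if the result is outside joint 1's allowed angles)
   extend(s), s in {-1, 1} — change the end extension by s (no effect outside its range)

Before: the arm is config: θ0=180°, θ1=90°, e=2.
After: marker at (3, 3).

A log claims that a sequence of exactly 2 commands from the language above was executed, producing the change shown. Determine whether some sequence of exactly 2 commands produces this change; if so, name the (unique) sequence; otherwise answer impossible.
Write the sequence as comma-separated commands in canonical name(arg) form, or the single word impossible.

rotate(0, 90), rotate(0, 90)

t0: config: θ0=180°, θ1=90°, e=2
t=1 rotate(0, 90) ⇒ config: θ0=270°, θ1=90°, e=2
t=2 rotate(0, 90) ⇒ config: θ0=0°, θ1=90°, e=2
no rival 2-sequence matches.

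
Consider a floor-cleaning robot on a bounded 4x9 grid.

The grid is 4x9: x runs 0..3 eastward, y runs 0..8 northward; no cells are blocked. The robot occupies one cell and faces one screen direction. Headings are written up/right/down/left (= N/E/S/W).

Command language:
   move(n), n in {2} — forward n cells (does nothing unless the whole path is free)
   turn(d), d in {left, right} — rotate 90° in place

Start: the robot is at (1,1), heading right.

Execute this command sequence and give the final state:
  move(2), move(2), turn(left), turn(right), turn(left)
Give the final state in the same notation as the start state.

begin: at (1,1), heading right
t=1 move(2) ⇒ at (3,1), heading right
t=2 move(2) ⇒ at (3,1), heading right
t=3 turn(left) ⇒ at (3,1), heading up
t=4 turn(right) ⇒ at (3,1), heading right
t=5 turn(left) ⇒ at (3,1), heading up

at (3,1), heading up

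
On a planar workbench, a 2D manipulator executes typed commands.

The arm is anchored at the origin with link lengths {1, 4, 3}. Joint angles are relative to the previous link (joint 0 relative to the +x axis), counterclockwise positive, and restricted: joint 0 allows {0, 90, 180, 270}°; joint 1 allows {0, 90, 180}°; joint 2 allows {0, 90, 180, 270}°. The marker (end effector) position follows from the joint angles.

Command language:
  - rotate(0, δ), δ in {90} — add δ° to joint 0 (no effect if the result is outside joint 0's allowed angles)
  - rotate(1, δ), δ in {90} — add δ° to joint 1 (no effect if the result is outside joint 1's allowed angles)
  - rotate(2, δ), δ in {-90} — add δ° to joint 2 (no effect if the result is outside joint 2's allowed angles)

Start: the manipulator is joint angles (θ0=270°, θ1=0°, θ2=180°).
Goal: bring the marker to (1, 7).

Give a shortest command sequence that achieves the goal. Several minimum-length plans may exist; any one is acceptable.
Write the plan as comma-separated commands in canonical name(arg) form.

initial: joint angles (θ0=270°, θ1=0°, θ2=180°)
t=1 rotate(2, -90) ⇒ joint angles (θ0=270°, θ1=0°, θ2=90°)
t=2 rotate(2, -90) ⇒ joint angles (θ0=270°, θ1=0°, θ2=0°)
t=3 rotate(1, 90) ⇒ joint angles (θ0=270°, θ1=90°, θ2=0°)
t=4 rotate(0, 90) ⇒ joint angles (θ0=0°, θ1=90°, θ2=0°)
no 3-step plan works, so 4 is optimal.

rotate(2, -90), rotate(2, -90), rotate(1, 90), rotate(0, 90)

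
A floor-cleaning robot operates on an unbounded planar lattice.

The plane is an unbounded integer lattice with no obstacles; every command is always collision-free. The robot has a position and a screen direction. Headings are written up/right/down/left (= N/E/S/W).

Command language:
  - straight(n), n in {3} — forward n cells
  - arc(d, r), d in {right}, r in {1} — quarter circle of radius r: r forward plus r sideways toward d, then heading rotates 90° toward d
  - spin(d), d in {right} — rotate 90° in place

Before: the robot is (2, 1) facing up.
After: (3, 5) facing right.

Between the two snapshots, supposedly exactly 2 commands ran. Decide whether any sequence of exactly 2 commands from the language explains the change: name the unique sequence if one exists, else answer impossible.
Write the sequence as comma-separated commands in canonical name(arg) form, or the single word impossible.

key: running arc(right, 1) before straight(3) would end elsewhere — order is forced
start: (2, 1) facing up
t=1 straight(3) ⇒ (2, 4) facing up
t=2 arc(right, 1) ⇒ (3, 5) facing right
no rival 2-sequence matches.

straight(3), arc(right, 1)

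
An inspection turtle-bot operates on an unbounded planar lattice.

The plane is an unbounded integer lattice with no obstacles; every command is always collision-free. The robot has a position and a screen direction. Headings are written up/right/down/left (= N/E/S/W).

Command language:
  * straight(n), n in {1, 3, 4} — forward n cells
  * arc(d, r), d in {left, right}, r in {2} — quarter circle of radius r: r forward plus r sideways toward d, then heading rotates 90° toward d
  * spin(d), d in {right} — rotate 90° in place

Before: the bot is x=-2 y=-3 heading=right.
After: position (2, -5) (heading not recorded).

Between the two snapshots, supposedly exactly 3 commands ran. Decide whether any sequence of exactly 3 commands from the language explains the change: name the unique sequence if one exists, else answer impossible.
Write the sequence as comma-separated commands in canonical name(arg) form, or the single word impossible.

key: running arc(right, 2) before straight(1) would end elsewhere — order is forced
initial: x=-2 y=-3 heading=right
1. straight(1) → x=-1 y=-3 heading=right
2. straight(1) → x=0 y=-3 heading=right
3. arc(right, 2) → x=2 y=-5 heading=down
no other 3-command option fits: unique.

straight(1), straight(1), arc(right, 2)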